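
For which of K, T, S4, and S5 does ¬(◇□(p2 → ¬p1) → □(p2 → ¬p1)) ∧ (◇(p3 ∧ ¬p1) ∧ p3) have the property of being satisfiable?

S5-tableau for the formula:
1. ¬(◇□(p2 → ¬p1) → □(p2 → ¬p1)) ∧ (◇(p3 ∧ ¬p1) ∧ p3), 0
2. ¬(◇□(p2 → ¬p1) → □(p2 → ¬p1)), 0
3. ◇(p3 ∧ ¬p1) ∧ p3, 0
4. ◇□(p2 → ¬p1), 0
5. ¬□(p2 → ¬p1), 0
6. ◇(p3 ∧ ¬p1), 0
7. p3, 0
8. □(p2 → ¬p1), 1
9. p2 → ¬p1, 0
10. p2 → ¬p1, 1
11. ¬p1, 0
12. ¬p1, 1
13. ¬(p2 → ¬p1), 2
14. p2, 2
15. p1, 2
16. p2 → ¬p1, 2
17. ¬p1, 2
Accessibility: 0R0, 0R1, 0R2, 1R0, 1R1, 1R2, 2R0, 2R1, 2R2
Branch closes: p1 and ¬p1 both at 2.
Every branch closes (one shown): unsatisfiable in S5.
S4-tableau for the formula:
1. ¬(◇□(p2 → ¬p1) → □(p2 → ¬p1)) ∧ (◇(p3 ∧ ¬p1) ∧ p3), 0
2. ¬(◇□(p2 → ¬p1) → □(p2 → ¬p1)), 0
3. ◇(p3 ∧ ¬p1) ∧ p3, 0
4. ◇□(p2 → ¬p1), 0
5. ¬□(p2 → ¬p1), 0
6. ◇(p3 ∧ ¬p1), 0
7. p3, 0
8. □(p2 → ¬p1), 1
9. p2 → ¬p1, 1
10. ¬p1, 1
11. ¬(p2 → ¬p1), 2
12. p2, 2
13. p1, 2
14. p3 ∧ ¬p1, 3
15. p3, 3
16. ¬p1, 3
Accessibility: 0R0, 0R1, 0R2, 0R3, 1R1, 2R2, 3R3
Complete open branch: satisfiable in S4, hence also in K, T (this S4-model is also a K-model and a T-model).

K, T, S4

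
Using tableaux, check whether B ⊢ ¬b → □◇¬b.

Valid in B

Tableau for the negation ¬(¬b → □◇¬b):
1. ¬(¬b → □◇¬b), w0
2. ¬b, w0
3. ¬□◇¬b, w0
4. ¬◇¬b, w1
5. b, w0
Accessibility: w0Rw0, w0Rw1, w1Rw0, w1Rw1
Branch closes: b and ¬b both at w0.
All branches of the negation close; one closing branch shown above.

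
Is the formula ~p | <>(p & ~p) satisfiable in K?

1. ~p | <>(p & ~p), 0
2. ~p, 0

Satisfiable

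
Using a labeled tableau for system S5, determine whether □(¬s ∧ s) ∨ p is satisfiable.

Yes, satisfiable

1. □(¬s ∧ s) ∨ p, 0
2. p, 0
Accessibility: 0R0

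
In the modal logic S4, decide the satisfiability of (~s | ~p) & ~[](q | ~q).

No, unsatisfiable

1. (~s | ~p) & ~[](q | ~q), u
2. ~s | ~p, u
3. ~[](q | ~q), u
4. ~p, u
5. ~(q | ~q), v
6. ~q, v
7. q, v
Accessibility: uRu, uRv, vRv
Branch closes: q and ~q both at v.
All branches of the tableau close; one closing branch shown above.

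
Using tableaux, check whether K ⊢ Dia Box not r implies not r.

Tableau for the negation not (Dia Box not r implies not r):
1. not (Dia Box not r implies not r), w0
2. Dia Box not r, w0
3. r, w0
4. Box not r, w1
Accessibility: w0Rw1
The negation has an open branch (countermodel exists).

Not valid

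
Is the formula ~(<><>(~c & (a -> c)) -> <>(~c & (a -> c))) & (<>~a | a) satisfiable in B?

Satisfiable (open branch found)

1. ~(<><>(~c & (a -> c)) -> <>(~c & (a -> c))) & (<>~a | a), u
2. ~(<><>(~c & (a -> c)) -> <>(~c & (a -> c))), u   [&-rule on 1]
3. <>~a | a, u   [&-rule on 1]
4. <><>(~c & (a -> c)), u   [~->-rule on 2]
5. ~<>(~c & (a -> c)), u   [~->-rule on 2]
6. ~(~c & (a -> c)), u   [~<>-rule on 5 via uRu]
7. a, u   [|-rule on 3 (branches; this branch)]
8. ~(a -> c), u   [~&-rule on 6 (branches; this branch)]
9. ~c, u   [~->-rule on 8]
10. <>(~c & (a -> c)), v   [<>-rule on 4: fresh world v, uRv]
11. ~(~c & (a -> c)), v   [~<>-rule on 5 via uRv]
12. ~(a -> c), v   [~&-rule on 11 (branches; this branch)]
13. a, v   [~->-rule on 12]
14. ~c, v   [~->-rule on 12]
15. ~c & (a -> c), w   [<>-rule on 10: fresh world w, vRw]
16. ~c, w   [&-rule on 15]
17. a -> c, w   [&-rule on 15]
18. ~a, w   [->-rule on 17 (branches; this branch)]
Accessibility: uRu, uRv, vRu, vRv, vRw, wRv, wRw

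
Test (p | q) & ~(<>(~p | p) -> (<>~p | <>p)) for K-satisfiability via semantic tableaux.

Unsatisfiable (every branch closes)

1. (p | q) & ~(<>(~p | p) -> (<>~p | <>p)), 0
2. p | q, 0
3. ~(<>(~p | p) -> (<>~p | <>p)), 0
4. <>(~p | p), 0
5. ~(<>~p | <>p), 0
6. ~<>~p, 0
7. ~<>p, 0
8. q, 0
9. ~p | p, 1
10. p, 1
11. ~p, 1
Accessibility: 0R1
Branch closes: p and ~p both at 1.
All branches of the tableau close; one closing branch shown above.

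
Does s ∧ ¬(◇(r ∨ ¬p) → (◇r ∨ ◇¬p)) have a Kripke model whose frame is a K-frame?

Unsatisfiable

1. s ∧ ¬(◇(r ∨ ¬p) → (◇r ∨ ◇¬p)), 0
2. s, 0
3. ¬(◇(r ∨ ¬p) → (◇r ∨ ◇¬p)), 0
4. ◇(r ∨ ¬p), 0
5. ¬(◇r ∨ ◇¬p), 0
6. ¬◇r, 0
7. ¬◇¬p, 0
8. r ∨ ¬p, 1
9. ¬r, 1
10. p, 1
11. ¬p, 1
Accessibility: 0R1
Branch closes: p and ¬p both at 1.
Every branch closes; the branch above is one of them.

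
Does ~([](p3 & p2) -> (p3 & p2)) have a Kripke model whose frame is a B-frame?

1. ~([](p3 & p2) -> (p3 & p2)), w0
2. [](p3 & p2), w0
3. ~(p3 & p2), w0
4. p3 & p2, w0
5. p3, w0
6. p2, w0
7. ~p2, w0
Accessibility: w0Rw0
Branch closes: p2 and ~p2 both at w0.
All branches of the tableau close; one closing branch shown above.

Unsatisfiable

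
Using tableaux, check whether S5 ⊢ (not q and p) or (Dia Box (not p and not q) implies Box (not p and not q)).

Valid

Tableau for the negation not ((not q and p) or (Dia Box (not p and not q) implies Box (not p and not q))):
1. not ((not q and p) or (Dia Box (not p and not q) implies Box (not p and not q))), u
2. not (not q and p), u
3. not (Dia Box (not p and not q) implies Box (not p and not q)), u
4. Dia Box (not p and not q), u
5. not Box (not p and not q), u
6. not p, u
7. Box (not p and not q), v
8. not p and not q, u
9. not q, u
10. not p and not q, v
11. not p, v
12. not q, v
13. not (not p and not q), w
14. not p and not q, w
15. not p, w
16. not q, w
17. q, w
Accessibility: uRu, uRv, uRw, vRu, vRv, vRw, wRu, wRv, wRw
Branch closes: q and not q both at w.
Every branch of the negation's tableau closes; the branch above is one of them.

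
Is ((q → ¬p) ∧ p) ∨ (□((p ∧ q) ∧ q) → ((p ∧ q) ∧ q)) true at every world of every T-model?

Tableau for the negation ¬(((q → ¬p) ∧ p) ∨ (□((p ∧ q) ∧ q) → ((p ∧ q) ∧ q))):
1. ¬(((q → ¬p) ∧ p) ∨ (□((p ∧ q) ∧ q) → ((p ∧ q) ∧ q))), w0
2. ¬((q → ¬p) ∧ p), w0   [¬∨-rule on 1]
3. ¬(□((p ∧ q) ∧ q) → ((p ∧ q) ∧ q)), w0   [¬∨-rule on 1]
4. □((p ∧ q) ∧ q), w0   [¬→-rule on 3]
5. ¬((p ∧ q) ∧ q), w0   [¬→-rule on 3]
6. (p ∧ q) ∧ q, w0   [□-rule on 4 via w0Rw0]
7. p ∧ q, w0   [∧-rule on 6]
8. q, w0   [∧-rule on 6]
9. p, w0   [∧-rule on 7]
10. ¬(q → ¬p), w0   [¬∧-rule on 2 (branches; this branch)]
11. ¬(p ∧ q), w0   [¬∧-rule on 5 (branches; this branch)]
12. ¬q, w0   [¬∧-rule on 11 (branches; this branch)]
Accessibility: w0Rw0
Branch closes: q and ¬q both at w0.
Every branch of the negation's tableau closes; the branch above is one of them.

Valid in T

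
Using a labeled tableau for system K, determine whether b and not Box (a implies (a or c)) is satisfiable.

Unsatisfiable

1. b and not Box (a implies (a or c)), u
2. b, u
3. not Box (a implies (a or c)), u
4. not (a implies (a or c)), v
5. a, v
6. not (a or c), v
7. not a, v
8. not c, v
Accessibility: uRv
Branch closes: a and not a both at v.
Every branch closes; the branch above is one of them.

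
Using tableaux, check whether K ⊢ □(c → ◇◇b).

Invalid (countermodel exists)

Tableau for the negation ¬□(c → ◇◇b):
1. ¬□(c → ◇◇b), u
2. ¬(c → ◇◇b), v
3. c, v
4. ¬◇◇b, v
Accessibility: uRv
The negation has an open branch (countermodel exists).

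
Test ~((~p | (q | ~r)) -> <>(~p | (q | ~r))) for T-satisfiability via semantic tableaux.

Unsatisfiable (every branch closes)

1. ~((~p | (q | ~r)) -> <>(~p | (q | ~r))), 0
2. ~p | (q | ~r), 0
3. ~<>(~p | (q | ~r)), 0
4. ~(~p | (q | ~r)), 0
5. p, 0
6. ~(q | ~r), 0
7. ~q, 0
8. r, 0
9. q | ~r, 0
10. ~r, 0
Accessibility: 0R0
Branch closes: r and ~r both at 0.
(One branch shown.) All branches close.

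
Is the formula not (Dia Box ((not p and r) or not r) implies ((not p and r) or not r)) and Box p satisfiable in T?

1. not (Dia Box ((not p and r) or not r) implies ((not p and r) or not r)) and Box p, w0
2. not (Dia Box ((not p and r) or not r) implies ((not p and r) or not r)), w0   [and-rule on 1]
3. Box p, w0   [and-rule on 1]
4. Dia Box ((not p and r) or not r), w0   [neg-implies-rule on 2]
5. not ((not p and r) or not r), w0   [neg-implies-rule on 2]
6. not (not p and r), w0   [neg-or-rule on 5]
7. r, w0   [neg-or-rule on 5]
8. p, w0   [Box-rule on 3 via w0Rw0]
9. Box ((not p and r) or not r), w1   [Dia-rule on 4: fresh world w1, w0Rw1]
10. p, w1   [Box-rule on 3 via w0Rw1]
11. (not p and r) or not r, w1   [Box-rule on 9 via w1Rw1]
12. not r, w1   [or-rule on 11 (branches; this branch)]
Accessibility: w0Rw0, w0Rw1, w1Rw1

Satisfiable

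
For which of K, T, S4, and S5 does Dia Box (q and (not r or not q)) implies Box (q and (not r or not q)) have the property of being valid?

S5

S5-tableau for the negation not (Dia Box (q and (not r or not q)) implies Box (q and (not r or not q))):
1. not (Dia Box (q and (not r or not q)) implies Box (q and (not r or not q))), 0
2. Dia Box (q and (not r or not q)), 0   [neg-implies-rule on 1]
3. not Box (q and (not r or not q)), 0   [neg-implies-rule on 1]
4. Box (q and (not r or not q)), 1   [Dia-rule on 2: fresh world 1, 0R1]
5. q and (not r or not q), 0   [Box-rule on 4 via 1R0]
6. q, 0   [and-rule on 5]
7. not r or not q, 0   [and-rule on 5]
8. q and (not r or not q), 1   [Box-rule on 4 via 1R1]
9. q, 1   [and-rule on 8]
10. not r or not q, 1   [and-rule on 8]
11. not r, 0   [or-rule on 7 (branches; this branch)]
12. not r, 1   [or-rule on 10 (branches; this branch)]
13. not (q and (not r or not q)), 2   [neg-Box-rule on 3: fresh world 2, 0R2]
14. q and (not r or not q), 2   [Box-rule on 4 via 1R2]
15. q, 2   [and-rule on 14]
16. not r or not q, 2   [and-rule on 14]
17. not (not r or not q), 2   [neg-and-rule on 13 (branches; this branch)]
18. r, 2   [neg-or-rule on 17]
19. not q, 2   [or-rule on 16 (branches; this branch)]
Accessibility: 0R0, 0R1, 0R2, 1R0, 1R1, 1R2, 2R0, 2R1, 2R2
Branch closes: q and not q both at 2.
Every branch closes (one shown): valid in S5.
S4-tableau for the negation not (Dia Box (q and (not r or not q)) implies Box (q and (not r or not q))):
1. not (Dia Box (q and (not r or not q)) implies Box (q and (not r or not q))), 0
2. Dia Box (q and (not r or not q)), 0   [neg-implies-rule on 1]
3. not Box (q and (not r or not q)), 0   [neg-implies-rule on 1]
4. Box (q and (not r or not q)), 1   [Dia-rule on 2: fresh world 1, 0R1]
5. q and (not r or not q), 1   [Box-rule on 4 via 1R1]
6. q, 1   [and-rule on 5]
7. not r or not q, 1   [and-rule on 5]
8. not r, 1   [or-rule on 7 (branches; this branch)]
9. not (q and (not r or not q)), 2   [neg-Box-rule on 3: fresh world 2, 0R2]
10. not (not r or not q), 2   [neg-and-rule on 9 (branches; this branch)]
11. r, 2   [neg-or-rule on 10]
12. q, 2   [neg-or-rule on 10]
Accessibility: 0R0, 0R1, 0R2, 1R1, 2R2
Complete open branch: countermodel on an S4-frame, so not valid in S4, nor in K, T (the same frame is also a K-frame and a T-frame).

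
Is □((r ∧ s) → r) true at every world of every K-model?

Tableau for the negation ¬□((r ∧ s) → r):
1. ¬□((r ∧ s) → r), w0
2. ¬((r ∧ s) → r), w1
3. r ∧ s, w1
4. ¬r, w1
5. r, w1
6. s, w1
Accessibility: w0Rw1
Branch closes: r and ¬r both at w1.
All branches of the negation close; one closing branch shown above.

Valid in K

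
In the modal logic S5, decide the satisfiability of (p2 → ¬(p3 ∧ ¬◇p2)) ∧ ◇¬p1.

Satisfiable (open branch found)

1. (p2 → ¬(p3 ∧ ¬◇p2)) ∧ ◇¬p1, u
2. p2 → ¬(p3 ∧ ¬◇p2), u
3. ◇¬p1, u
4. ¬(p3 ∧ ¬◇p2), u
5. ◇p2, u
6. ¬p1, v
7. p2, w
Accessibility: uRu, uRv, uRw, vRu, vRv, vRw, wRu, wRv, wRw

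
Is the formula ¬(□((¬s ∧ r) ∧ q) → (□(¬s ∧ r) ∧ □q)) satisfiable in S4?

1. ¬(□((¬s ∧ r) ∧ q) → (□(¬s ∧ r) ∧ □q)), w0
2. □((¬s ∧ r) ∧ q), w0
3. ¬(□(¬s ∧ r) ∧ □q), w0
4. (¬s ∧ r) ∧ q, w0
5. ¬s ∧ r, w0
6. q, w0
7. ¬s, w0
8. r, w0
9. ¬□(¬s ∧ r), w0
10. ¬(¬s ∧ r), w1
11. (¬s ∧ r) ∧ q, w1
12. ¬s ∧ r, w1
13. q, w1
14. ¬s, w1
15. r, w1
16. ¬r, w1
Accessibility: w0Rw0, w0Rw1, w1Rw1
Branch closes: r and ¬r both at w1.
(One branch shown.) All branches close.

Unsatisfiable (every branch closes)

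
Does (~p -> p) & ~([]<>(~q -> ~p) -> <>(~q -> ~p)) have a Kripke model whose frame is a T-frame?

1. (~p -> p) & ~([]<>(~q -> ~p) -> <>(~q -> ~p)), u
2. ~p -> p, u
3. ~([]<>(~q -> ~p) -> <>(~q -> ~p)), u
4. []<>(~q -> ~p), u
5. ~<>(~q -> ~p), u
6. <>(~q -> ~p), u
7. ~(~q -> ~p), u
8. ~q, u
9. p, u
10. ~q -> ~p, v
11. <>(~q -> ~p), v
12. ~(~q -> ~p), v
13. ~q, v
14. p, v
15. ~p, v
Accessibility: uRu, uRv, vRv
Branch closes: p and ~p both at v.
Every branch closes; the branch above is one of them.

No, unsatisfiable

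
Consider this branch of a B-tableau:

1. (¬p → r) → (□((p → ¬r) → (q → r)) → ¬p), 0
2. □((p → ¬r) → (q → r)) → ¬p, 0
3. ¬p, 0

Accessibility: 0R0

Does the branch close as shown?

No atom appears with both signs at the same world.

No, open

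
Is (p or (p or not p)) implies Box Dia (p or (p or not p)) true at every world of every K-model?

Tableau for the negation not ((p or (p or not p)) implies Box Dia (p or (p or not p))):
1. not ((p or (p or not p)) implies Box Dia (p or (p or not p))), w0
2. p or (p or not p), w0
3. not Box Dia (p or (p or not p)), w0
4. p or not p, w0
5. not p, w0
6. not Dia (p or (p or not p)), w1
Accessibility: w0Rw1
The negation has an open branch (countermodel exists).

No, not valid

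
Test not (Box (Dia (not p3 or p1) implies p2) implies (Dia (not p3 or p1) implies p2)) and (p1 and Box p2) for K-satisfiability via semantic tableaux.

Satisfiable

1. not (Box (Dia (not p3 or p1) implies p2) implies (Dia (not p3 or p1) implies p2)) and (p1 and Box p2), 0
2. not (Box (Dia (not p3 or p1) implies p2) implies (Dia (not p3 or p1) implies p2)), 0
3. p1 and Box p2, 0
4. Box (Dia (not p3 or p1) implies p2), 0
5. not (Dia (not p3 or p1) implies p2), 0
6. p1, 0
7. Box p2, 0
8. Dia (not p3 or p1), 0
9. not p2, 0
10. not p3 or p1, 1
11. Dia (not p3 or p1) implies p2, 1
12. p2, 1
13. p1, 1
Accessibility: 0R1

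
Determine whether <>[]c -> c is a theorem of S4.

Tableau for the negation ~(<>[]c -> c):
1. ~(<>[]c -> c), 0
2. <>[]c, 0   [~->-rule on 1]
3. ~c, 0   [~->-rule on 1]
4. []c, 1   [<>-rule on 2: fresh world 1, 0R1]
5. c, 1   [[]-rule on 4 via 1R1]
Accessibility: 0R0, 0R1, 1R1
The negation has an open branch (countermodel exists).

Not valid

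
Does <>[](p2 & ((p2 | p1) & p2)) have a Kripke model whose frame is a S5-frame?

1. <>[](p2 & ((p2 | p1) & p2)), u
2. [](p2 & ((p2 | p1) & p2)), v   [<>-rule on 1: fresh world v, uRv]
3. p2 & ((p2 | p1) & p2), u   [[]-rule on 2 via vRu]
4. p2, u   [&-rule on 3]
5. (p2 | p1) & p2, u   [&-rule on 3]
6. p2 | p1, u   [&-rule on 5]
7. p2 & ((p2 | p1) & p2), v   [[]-rule on 2 via vRv]
8. p2, v   [&-rule on 7]
9. (p2 | p1) & p2, v   [&-rule on 7]
10. p2 | p1, v   [&-rule on 9]
11. p1, u   [|-rule on 6 (branches; this branch)]
12. p1, v   [|-rule on 10 (branches; this branch)]
Accessibility: uRu, uRv, vRu, vRv

Satisfiable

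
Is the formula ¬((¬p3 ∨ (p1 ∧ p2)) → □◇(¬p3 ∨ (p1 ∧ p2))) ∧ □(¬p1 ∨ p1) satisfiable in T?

1. ¬((¬p3 ∨ (p1 ∧ p2)) → □◇(¬p3 ∨ (p1 ∧ p2))) ∧ □(¬p1 ∨ p1), u
2. ¬((¬p3 ∨ (p1 ∧ p2)) → □◇(¬p3 ∨ (p1 ∧ p2))), u
3. □(¬p1 ∨ p1), u
4. ¬p3 ∨ (p1 ∧ p2), u
5. ¬□◇(¬p3 ∨ (p1 ∧ p2)), u
6. ¬p1 ∨ p1, u
7. p1 ∧ p2, u
8. p1, u
9. p2, u
10. ¬◇(¬p3 ∨ (p1 ∧ p2)), v
11. ¬p1 ∨ p1, v
12. ¬(¬p3 ∨ (p1 ∧ p2)), v
13. p3, v
14. ¬(p1 ∧ p2), v
15. p1, v
16. ¬p2, v
Accessibility: uRu, uRv, vRv

Yes, satisfiable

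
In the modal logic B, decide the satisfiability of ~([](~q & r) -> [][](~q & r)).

1. ~([](~q & r) -> [][](~q & r)), 0
2. [](~q & r), 0
3. ~[][](~q & r), 0
4. ~q & r, 0
5. ~q, 0
6. r, 0
7. ~[](~q & r), 1
8. ~q & r, 1
9. ~q, 1
10. r, 1
11. ~(~q & r), 2
12. ~r, 2
Accessibility: 0R0, 0R1, 1R0, 1R1, 1R2, 2R1, 2R2

Satisfiable (open branch found)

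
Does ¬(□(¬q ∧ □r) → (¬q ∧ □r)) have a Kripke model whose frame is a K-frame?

1. ¬(□(¬q ∧ □r) → (¬q ∧ □r)), 0
2. □(¬q ∧ □r), 0   [¬→-rule on 1]
3. ¬(¬q ∧ □r), 0   [¬→-rule on 1]
4. ¬□r, 0   [¬∧-rule on 3 (branches; this branch)]
5. ¬r, 1   [¬□-rule on 4: fresh world 1, 0R1]
6. ¬q ∧ □r, 1   [□-rule on 2 via 0R1]
7. ¬q, 1   [∧-rule on 6]
8. □r, 1   [∧-rule on 6]
Accessibility: 0R1

Satisfiable (open branch found)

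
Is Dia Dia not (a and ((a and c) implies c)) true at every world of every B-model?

Not valid

Tableau for the negation not Dia Dia not (a and ((a and c) implies c)):
1. not Dia Dia not (a and ((a and c) implies c)), u
2. not Dia not (a and ((a and c) implies c)), u
3. a and ((a and c) implies c), u
4. a, u
5. (a and c) implies c, u
6. c, u
Accessibility: uRu
The negation has an open branch (countermodel exists).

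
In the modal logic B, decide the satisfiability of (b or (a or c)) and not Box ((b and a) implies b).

No, unsatisfiable

1. (b or (a or c)) and not Box ((b and a) implies b), 0
2. b or (a or c), 0
3. not Box ((b and a) implies b), 0
4. a or c, 0
5. c, 0
6. not ((b and a) implies b), 1
7. b and a, 1
8. not b, 1
9. b, 1
10. a, 1
Accessibility: 0R0, 0R1, 1R0, 1R1
Branch closes: b and not b both at 1.
Every branch closes; the branch above is one of them.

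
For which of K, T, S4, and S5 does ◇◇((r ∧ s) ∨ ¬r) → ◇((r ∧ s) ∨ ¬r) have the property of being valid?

T-tableau for the negation ¬(◇◇((r ∧ s) ∨ ¬r) → ◇((r ∧ s) ∨ ¬r)):
1. ¬(◇◇((r ∧ s) ∨ ¬r) → ◇((r ∧ s) ∨ ¬r)), 0
2. ◇◇((r ∧ s) ∨ ¬r), 0
3. ¬◇((r ∧ s) ∨ ¬r), 0
4. ¬((r ∧ s) ∨ ¬r), 0
5. ¬(r ∧ s), 0
6. r, 0
7. ¬s, 0
8. ◇((r ∧ s) ∨ ¬r), 1
9. ¬((r ∧ s) ∨ ¬r), 1
10. ¬(r ∧ s), 1
11. r, 1
12. ¬s, 1
13. (r ∧ s) ∨ ¬r, 2
14. ¬r, 2
Accessibility: 0R0, 0R1, 1R1, 1R2, 2R2
Complete open branch: countermodel on a T-frame, so not valid in T, nor in K (the same frame is also a K-frame).
S4-tableau for the negation ¬(◇◇((r ∧ s) ∨ ¬r) → ◇((r ∧ s) ∨ ¬r)):
1. ¬(◇◇((r ∧ s) ∨ ¬r) → ◇((r ∧ s) ∨ ¬r)), 0
2. ◇◇((r ∧ s) ∨ ¬r), 0
3. ¬◇((r ∧ s) ∨ ¬r), 0
4. ¬((r ∧ s) ∨ ¬r), 0
5. ¬(r ∧ s), 0
6. r, 0
7. ¬s, 0
8. ◇((r ∧ s) ∨ ¬r), 1
9. ¬((r ∧ s) ∨ ¬r), 1
10. ¬(r ∧ s), 1
11. r, 1
12. ¬s, 1
13. (r ∧ s) ∨ ¬r, 2
14. ¬((r ∧ s) ∨ ¬r), 2
15. ¬(r ∧ s), 2
16. r, 2
17. r ∧ s, 2
18. s, 2
19. ¬s, 2
Accessibility: 0R0, 0R1, 0R2, 1R1, 1R2, 2R2
Branch closes: s and ¬s both at 2.
Every branch closes (one shown): valid in S4, hence also in S5 (every theorem of S4 is a theorem of S5).

S4, S5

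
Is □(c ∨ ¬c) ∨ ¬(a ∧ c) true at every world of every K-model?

Tableau for the negation ¬(□(c ∨ ¬c) ∨ ¬(a ∧ c)):
1. ¬(□(c ∨ ¬c) ∨ ¬(a ∧ c)), 0
2. ¬□(c ∨ ¬c), 0
3. a ∧ c, 0
4. a, 0
5. c, 0
6. ¬(c ∨ ¬c), 1
7. ¬c, 1
8. c, 1
Accessibility: 0R1
Branch closes: c and ¬c both at 1.
All branches of the negation close; one closing branch shown above.

Yes, valid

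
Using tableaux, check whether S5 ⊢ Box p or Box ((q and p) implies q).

Tableau for the negation not (Box p or Box ((q and p) implies q)):
1. not (Box p or Box ((q and p) implies q)), w0
2. not Box p, w0   [neg-or-rule on 1]
3. not Box ((q and p) implies q), w0   [neg-or-rule on 1]
4. not p, w1   [neg-Box-rule on 2: fresh world w1, w0Rw1]
5. not ((q and p) implies q), w2   [neg-Box-rule on 3: fresh world w2, w0Rw2]
6. q and p, w2   [neg-implies-rule on 5]
7. not q, w2   [neg-implies-rule on 5]
8. q, w2   [and-rule on 6]
9. p, w2   [and-rule on 6]
Accessibility: w0Rw0, w0Rw1, w0Rw2, w1Rw0, w1Rw1, w1Rw2, w2Rw0, w2Rw1, w2Rw2
Branch closes: q and not q both at w2.
All branches of the negation close; one closing branch shown above.

Yes, valid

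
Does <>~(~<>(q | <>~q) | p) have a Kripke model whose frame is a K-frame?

1. <>~(~<>(q | <>~q) | p), w0
2. ~(~<>(q | <>~q) | p), w1   [<>-rule on 1: fresh world w1, w0Rw1]
3. <>(q | <>~q), w1   [~|-rule on 2]
4. ~p, w1   [~|-rule on 2]
5. q | <>~q, w2   [<>-rule on 3: fresh world w2, w1Rw2]
6. <>~q, w2   [|-rule on 5 (branches; this branch)]
7. ~q, w3   [<>-rule on 6: fresh world w3, w2Rw3]
Accessibility: w0Rw1, w1Rw2, w2Rw3

Satisfiable (open branch found)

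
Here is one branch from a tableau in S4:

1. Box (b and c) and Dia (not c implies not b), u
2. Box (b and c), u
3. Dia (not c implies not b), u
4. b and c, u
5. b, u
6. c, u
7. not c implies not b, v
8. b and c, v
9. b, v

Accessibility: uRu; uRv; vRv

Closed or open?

No atom appears with both signs at the same world.

Not closed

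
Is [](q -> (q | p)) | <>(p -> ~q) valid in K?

Yes, valid

Tableau for the negation ~([](q -> (q | p)) | <>(p -> ~q)):
1. ~([](q -> (q | p)) | <>(p -> ~q)), u
2. ~[](q -> (q | p)), u
3. ~<>(p -> ~q), u
4. ~(q -> (q | p)), v
5. q, v
6. ~(q | p), v
7. ~q, v
8. ~p, v
Accessibility: uRv
Branch closes: q and ~q both at v.
All branches of the negation close; one closing branch shown above.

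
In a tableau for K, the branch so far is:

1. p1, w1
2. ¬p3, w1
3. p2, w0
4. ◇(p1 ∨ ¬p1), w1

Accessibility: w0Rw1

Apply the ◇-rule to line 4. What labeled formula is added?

a fresh world w2 with w1Rw2, and p1 ∨ ¬p1 at w2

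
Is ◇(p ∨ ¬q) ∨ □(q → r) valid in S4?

Tableau for the negation ¬(◇(p ∨ ¬q) ∨ □(q → r)):
1. ¬(◇(p ∨ ¬q) ∨ □(q → r)), u
2. ¬◇(p ∨ ¬q), u
3. ¬□(q → r), u
4. ¬(p ∨ ¬q), u
5. ¬p, u
6. q, u
7. ¬(q → r), v
8. q, v
9. ¬r, v
10. ¬(p ∨ ¬q), v
11. ¬p, v
Accessibility: uRu, uRv, vRv
The negation has an open branch (countermodel exists).

Invalid (countermodel exists)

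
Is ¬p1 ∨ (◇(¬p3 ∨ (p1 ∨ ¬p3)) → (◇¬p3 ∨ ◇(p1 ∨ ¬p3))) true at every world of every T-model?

Yes, valid

Tableau for the negation ¬(¬p1 ∨ (◇(¬p3 ∨ (p1 ∨ ¬p3)) → (◇¬p3 ∨ ◇(p1 ∨ ¬p3)))):
1. ¬(¬p1 ∨ (◇(¬p3 ∨ (p1 ∨ ¬p3)) → (◇¬p3 ∨ ◇(p1 ∨ ¬p3)))), w0
2. p1, w0   [¬∨-rule on 1]
3. ¬(◇(¬p3 ∨ (p1 ∨ ¬p3)) → (◇¬p3 ∨ ◇(p1 ∨ ¬p3))), w0   [¬∨-rule on 1]
4. ◇(¬p3 ∨ (p1 ∨ ¬p3)), w0   [¬→-rule on 3]
5. ¬(◇¬p3 ∨ ◇(p1 ∨ ¬p3)), w0   [¬→-rule on 3]
6. ¬◇¬p3, w0   [¬∨-rule on 5]
7. ¬◇(p1 ∨ ¬p3), w0   [¬∨-rule on 5]
8. p3, w0   [¬◇-rule on 6 via w0Rw0]
9. ¬(p1 ∨ ¬p3), w0   [¬◇-rule on 7 via w0Rw0]
10. ¬p1, w0   [¬∨-rule on 9]
Accessibility: w0Rw0
Branch closes: p1 and ¬p1 both at w0.
Every branch of the negation's tableau closes; the branch above is one of them.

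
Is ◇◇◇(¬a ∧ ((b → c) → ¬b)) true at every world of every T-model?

Tableau for the negation ¬◇◇◇(¬a ∧ ((b → c) → ¬b)):
1. ¬◇◇◇(¬a ∧ ((b → c) → ¬b)), w0
2. ¬◇◇(¬a ∧ ((b → c) → ¬b)), w0
3. ¬◇(¬a ∧ ((b → c) → ¬b)), w0
4. ¬(¬a ∧ ((b → c) → ¬b)), w0
5. ¬((b → c) → ¬b), w0
6. b → c, w0
7. b, w0
8. c, w0
Accessibility: w0Rw0
The negation has an open branch (countermodel exists).

No, not valid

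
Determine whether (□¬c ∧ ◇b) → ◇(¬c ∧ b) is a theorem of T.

Valid

Tableau for the negation ¬((□¬c ∧ ◇b) → ◇(¬c ∧ b)):
1. ¬((□¬c ∧ ◇b) → ◇(¬c ∧ b)), u
2. □¬c ∧ ◇b, u   [¬→-rule on 1]
3. ¬◇(¬c ∧ b), u   [¬→-rule on 1]
4. □¬c, u   [∧-rule on 2]
5. ◇b, u   [∧-rule on 2]
6. ¬(¬c ∧ b), u   [¬◇-rule on 3 via uRu]
7. ¬c, u   [□-rule on 4 via uRu]
8. ¬b, u   [¬∧-rule on 6 (branches; this branch)]
9. b, v   [◇-rule on 5: fresh world v, uRv]
10. ¬(¬c ∧ b), v   [¬◇-rule on 3 via uRv]
11. ¬c, v   [□-rule on 4 via uRv]
12. ¬b, v   [¬∧-rule on 10 (branches; this branch)]
Accessibility: uRu, uRv, vRv
Branch closes: b and ¬b both at v.
Every branch of the negation's tableau closes; the branch above is one of them.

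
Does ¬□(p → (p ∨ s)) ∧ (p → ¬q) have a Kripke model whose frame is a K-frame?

Unsatisfiable

1. ¬□(p → (p ∨ s)) ∧ (p → ¬q), w0
2. ¬□(p → (p ∨ s)), w0
3. p → ¬q, w0
4. ¬q, w0
5. ¬(p → (p ∨ s)), w1
6. p, w1
7. ¬(p ∨ s), w1
8. ¬p, w1
9. ¬s, w1
Accessibility: w0Rw1
Branch closes: p and ¬p both at w1.
All branches of the tableau close; one closing branch shown above.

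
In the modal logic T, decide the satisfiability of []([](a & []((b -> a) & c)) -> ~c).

Yes, satisfiable

1. []([](a & []((b -> a) & c)) -> ~c), w0
2. [](a & []((b -> a) & c)) -> ~c, w0   [[]-rule on 1 via w0Rw0]
3. ~c, w0   [->-rule on 2 (branches; this branch)]
Accessibility: w0Rw0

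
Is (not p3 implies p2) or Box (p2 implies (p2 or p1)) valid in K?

Tableau for the negation not ((not p3 implies p2) or Box (p2 implies (p2 or p1))):
1. not ((not p3 implies p2) or Box (p2 implies (p2 or p1))), 0
2. not (not p3 implies p2), 0
3. not Box (p2 implies (p2 or p1)), 0
4. not p3, 0
5. not p2, 0
6. not (p2 implies (p2 or p1)), 1
7. p2, 1
8. not (p2 or p1), 1
9. not p2, 1
10. not p1, 1
Accessibility: 0R1
Branch closes: p2 and not p2 both at 1.
All branches of the negation close; one closing branch shown above.

Valid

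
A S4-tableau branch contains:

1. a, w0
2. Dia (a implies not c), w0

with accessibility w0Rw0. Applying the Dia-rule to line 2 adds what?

a fresh world w1 with w0Rw1, and a implies not c at w1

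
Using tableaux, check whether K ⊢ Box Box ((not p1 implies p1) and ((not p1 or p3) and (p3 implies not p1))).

No, not valid

Tableau for the negation not Box Box ((not p1 implies p1) and ((not p1 or p3) and (p3 implies not p1))):
1. not Box Box ((not p1 implies p1) and ((not p1 or p3) and (p3 implies not p1))), u
2. not Box ((not p1 implies p1) and ((not p1 or p3) and (p3 implies not p1))), v   [neg-Box-rule on 1: fresh world v, uRv]
3. not ((not p1 implies p1) and ((not p1 or p3) and (p3 implies not p1))), w   [neg-Box-rule on 2: fresh world w, vRw]
4. not ((not p1 or p3) and (p3 implies not p1)), w   [neg-and-rule on 3 (branches; this branch)]
5. not (p3 implies not p1), w   [neg-and-rule on 4 (branches; this branch)]
6. p3, w   [neg-implies-rule on 5]
7. p1, w   [neg-implies-rule on 5]
Accessibility: uRv, vRw
The negation has an open branch (countermodel exists).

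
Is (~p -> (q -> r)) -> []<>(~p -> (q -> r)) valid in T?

Tableau for the negation ~((~p -> (q -> r)) -> []<>(~p -> (q -> r))):
1. ~((~p -> (q -> r)) -> []<>(~p -> (q -> r))), u
2. ~p -> (q -> r), u
3. ~[]<>(~p -> (q -> r)), u
4. q -> r, u
5. r, u
6. ~<>(~p -> (q -> r)), v
7. ~(~p -> (q -> r)), v
8. ~p, v
9. ~(q -> r), v
10. q, v
11. ~r, v
Accessibility: uRu, uRv, vRv
The negation has an open branch (countermodel exists).

Invalid (countermodel exists)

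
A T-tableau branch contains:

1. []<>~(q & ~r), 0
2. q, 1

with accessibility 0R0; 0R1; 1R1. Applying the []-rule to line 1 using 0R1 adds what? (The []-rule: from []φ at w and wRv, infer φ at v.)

<>~(q & ~r), 1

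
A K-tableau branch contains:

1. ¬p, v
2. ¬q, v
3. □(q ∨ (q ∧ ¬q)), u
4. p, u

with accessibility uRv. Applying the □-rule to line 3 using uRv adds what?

q ∨ (q ∧ ¬q), v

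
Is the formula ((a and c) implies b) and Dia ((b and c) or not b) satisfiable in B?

1. ((a and c) implies b) and Dia ((b and c) or not b), 0
2. (a and c) implies b, 0   [and-rule on 1]
3. Dia ((b and c) or not b), 0   [and-rule on 1]
4. b, 0   [implies-rule on 2 (branches; this branch)]
5. (b and c) or not b, 1   [Dia-rule on 3: fresh world 1, 0R1]
6. not b, 1   [or-rule on 5 (branches; this branch)]
Accessibility: 0R0, 0R1, 1R0, 1R1

Satisfiable (open branch found)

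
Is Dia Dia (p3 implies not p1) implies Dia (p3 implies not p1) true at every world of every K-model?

Invalid (countermodel exists)

Tableau for the negation not (Dia Dia (p3 implies not p1) implies Dia (p3 implies not p1)):
1. not (Dia Dia (p3 implies not p1) implies Dia (p3 implies not p1)), 0
2. Dia Dia (p3 implies not p1), 0   [neg-implies-rule on 1]
3. not Dia (p3 implies not p1), 0   [neg-implies-rule on 1]
4. Dia (p3 implies not p1), 1   [Dia-rule on 2: fresh world 1, 0R1]
5. not (p3 implies not p1), 1   [neg-Dia-rule on 3 via 0R1]
6. p3, 1   [neg-implies-rule on 5]
7. p1, 1   [neg-implies-rule on 5]
8. p3 implies not p1, 2   [Dia-rule on 4: fresh world 2, 1R2]
9. not p1, 2   [implies-rule on 8 (branches; this branch)]
Accessibility: 0R1, 1R2
The negation has an open branch (countermodel exists).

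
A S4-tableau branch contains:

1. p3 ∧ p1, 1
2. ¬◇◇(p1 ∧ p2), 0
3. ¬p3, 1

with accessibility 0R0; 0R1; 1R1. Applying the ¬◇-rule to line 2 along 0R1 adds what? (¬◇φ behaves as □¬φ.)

¬◇(p1 ∧ p2), 1

¬◇φ behaves as □¬φ: propagate the negated body to each accessible world.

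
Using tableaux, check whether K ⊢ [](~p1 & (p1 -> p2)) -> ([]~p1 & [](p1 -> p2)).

Valid in K

Tableau for the negation ~([](~p1 & (p1 -> p2)) -> ([]~p1 & [](p1 -> p2))):
1. ~([](~p1 & (p1 -> p2)) -> ([]~p1 & [](p1 -> p2))), 0
2. [](~p1 & (p1 -> p2)), 0
3. ~([]~p1 & [](p1 -> p2)), 0
4. ~[](p1 -> p2), 0
5. ~(p1 -> p2), 1
6. p1, 1
7. ~p2, 1
8. ~p1 & (p1 -> p2), 1
9. ~p1, 1
10. p1 -> p2, 1
Accessibility: 0R1
Branch closes: p1 and ~p1 both at 1.
Every branch of the negation's tableau closes; the branch above is one of them.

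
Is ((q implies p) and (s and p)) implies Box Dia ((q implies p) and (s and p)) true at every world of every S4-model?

Tableau for the negation not (((q implies p) and (s and p)) implies Box Dia ((q implies p) and (s and p))):
1. not (((q implies p) and (s and p)) implies Box Dia ((q implies p) and (s and p))), w0
2. (q implies p) and (s and p), w0   [neg-implies-rule on 1]
3. not Box Dia ((q implies p) and (s and p)), w0   [neg-implies-rule on 1]
4. q implies p, w0   [and-rule on 2]
5. s and p, w0   [and-rule on 2]
6. s, w0   [and-rule on 5]
7. p, w0   [and-rule on 5]
8. not Dia ((q implies p) and (s and p)), w1   [neg-Box-rule on 3: fresh world w1, w0Rw1]
9. not ((q implies p) and (s and p)), w1   [neg-Dia-rule on 8 via w1Rw1]
10. not (s and p), w1   [neg-and-rule on 9 (branches; this branch)]
11. not p, w1   [neg-and-rule on 10 (branches; this branch)]
Accessibility: w0Rw0, w0Rw1, w1Rw1
The negation has an open branch (countermodel exists).

Invalid (countermodel exists)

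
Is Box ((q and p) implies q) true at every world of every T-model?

Yes, valid

Tableau for the negation not Box ((q and p) implies q):
1. not Box ((q and p) implies q), 0
2. not ((q and p) implies q), 1
3. q and p, 1
4. not q, 1
5. q, 1
6. p, 1
Accessibility: 0R0, 0R1, 1R1
Branch closes: q and not q both at 1.
Every branch of the negation's tableau closes; the branch above is one of them.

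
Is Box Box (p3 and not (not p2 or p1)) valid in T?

Tableau for the negation not Box Box (p3 and not (not p2 or p1)):
1. not Box Box (p3 and not (not p2 or p1)), 0
2. not Box (p3 and not (not p2 or p1)), 1   [neg-Box-rule on 1: fresh world 1, 0R1]
3. not (p3 and not (not p2 or p1)), 2   [neg-Box-rule on 2: fresh world 2, 1R2]
4. not p2 or p1, 2   [neg-and-rule on 3 (branches; this branch)]
5. p1, 2   [or-rule on 4 (branches; this branch)]
Accessibility: 0R0, 0R1, 1R1, 1R2, 2R2
The negation has an open branch (countermodel exists).

No, not valid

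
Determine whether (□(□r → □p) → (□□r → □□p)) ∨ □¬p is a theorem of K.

Yes, valid

Tableau for the negation ¬((□(□r → □p) → (□□r → □□p)) ∨ □¬p):
1. ¬((□(□r → □p) → (□□r → □□p)) ∨ □¬p), w0
2. ¬(□(□r → □p) → (□□r → □□p)), w0
3. ¬□¬p, w0
4. □(□r → □p), w0
5. ¬(□□r → □□p), w0
6. □□r, w0
7. ¬□□p, w0
8. p, w1
9. □r → □p, w1
10. □r, w1
11. □p, w1
12. ¬□p, w2
13. □r → □p, w2
14. □r, w2
15. ¬□r, w2
16. ¬p, w3
17. r, w3
18. ¬r, w4
19. r, w4
Accessibility: w0Rw1, w0Rw2, w2Rw3, w2Rw4
Branch closes: r and ¬r both at w4.
All branches of the negation close; one closing branch shown above.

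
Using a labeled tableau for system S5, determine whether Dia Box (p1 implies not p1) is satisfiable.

Satisfiable

1. Dia Box (p1 implies not p1), w0
2. Box (p1 implies not p1), w1
3. p1 implies not p1, w0
4. p1 implies not p1, w1
5. not p1, w0
6. not p1, w1
Accessibility: w0Rw0, w0Rw1, w1Rw0, w1Rw1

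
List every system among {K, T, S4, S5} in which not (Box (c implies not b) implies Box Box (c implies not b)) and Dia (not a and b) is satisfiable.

S4-tableau for the formula:
1. not (Box (c implies not b) implies Box Box (c implies not b)) and Dia (not a and b), u
2. not (Box (c implies not b) implies Box Box (c implies not b)), u
3. Dia (not a and b), u
4. Box (c implies not b), u
5. not Box Box (c implies not b), u
6. c implies not b, u
7. not b, u
8. not a and b, v
9. not a, v
10. b, v
11. c implies not b, v
12. not c, v
13. not Box (c implies not b), w
14. c implies not b, w
15. not b, w
16. not (c implies not b), x
17. c, x
18. b, x
19. c implies not b, x
20. not b, x
Accessibility: uRu, uRv, uRw, uRx, vRv, wRw, wRx, xRx
Branch closes: b and not b both at x.
Every branch closes (one shown): unsatisfiable in S4, hence also in S5 (every S5-frame is an S4-frame).
T-tableau for the formula:
1. not (Box (c implies not b) implies Box Box (c implies not b)) and Dia (not a and b), u
2. not (Box (c implies not b) implies Box Box (c implies not b)), u
3. Dia (not a and b), u
4. Box (c implies not b), u
5. not Box Box (c implies not b), u
6. c implies not b, u
7. not b, u
8. not a and b, v
9. not a, v
10. b, v
11. c implies not b, v
12. not c, v
13. not Box (c implies not b), w
14. c implies not b, w
15. not b, w
16. not (c implies not b), x
17. c, x
18. b, x
Accessibility: uRu, uRv, uRw, vRv, wRw, wRx, xRx
Complete open branch: satisfiable in T, hence also in K (this T-model is also a K-model).

K, T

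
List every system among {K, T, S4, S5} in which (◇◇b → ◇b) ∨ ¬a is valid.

S4, S5

S4-tableau for the negation ¬((◇◇b → ◇b) ∨ ¬a):
1. ¬((◇◇b → ◇b) ∨ ¬a), w0
2. ¬(◇◇b → ◇b), w0
3. a, w0
4. ◇◇b, w0
5. ¬◇b, w0
6. ¬b, w0
7. ◇b, w1
8. ¬b, w1
9. b, w2
10. ¬b, w2
Accessibility: w0Rw0, w0Rw1, w0Rw2, w1Rw1, w1Rw2, w2Rw2
Branch closes: b and ¬b both at w2.
Every branch closes (one shown): valid in S4, hence also in S5 (every theorem of S4 is a theorem of S5).
T-tableau for the negation ¬((◇◇b → ◇b) ∨ ¬a):
1. ¬((◇◇b → ◇b) ∨ ¬a), w0
2. ¬(◇◇b → ◇b), w0
3. a, w0
4. ◇◇b, w0
5. ¬◇b, w0
6. ¬b, w0
7. ◇b, w1
8. ¬b, w1
9. b, w2
Accessibility: w0Rw0, w0Rw1, w1Rw1, w1Rw2, w2Rw2
Complete open branch: countermodel on a T-frame, so not valid in T, nor in K (the same frame is also a K-frame).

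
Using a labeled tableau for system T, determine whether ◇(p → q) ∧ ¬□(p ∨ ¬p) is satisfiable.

Unsatisfiable (every branch closes)

1. ◇(p → q) ∧ ¬□(p ∨ ¬p), u
2. ◇(p → q), u
3. ¬□(p ∨ ¬p), u
4. p → q, v
5. q, v
6. ¬(p ∨ ¬p), w
7. ¬p, w
8. p, w
Accessibility: uRu, uRv, uRw, vRv, wRw
Branch closes: p and ¬p both at w.
(One branch shown.) All branches close.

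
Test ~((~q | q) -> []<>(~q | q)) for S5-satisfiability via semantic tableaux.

Unsatisfiable (every branch closes)

1. ~((~q | q) -> []<>(~q | q)), u
2. ~q | q, u
3. ~[]<>(~q | q), u
4. q, u
5. ~<>(~q | q), v
6. ~(~q | q), u
7. ~q, u
Accessibility: uRu, uRv, vRu, vRv
Branch closes: q and ~q both at u.
All branches of the tableau close; one closing branch shown above.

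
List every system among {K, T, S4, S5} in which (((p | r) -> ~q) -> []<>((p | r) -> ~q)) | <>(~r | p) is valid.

S5

S5-tableau for the negation ~((((p | r) -> ~q) -> []<>((p | r) -> ~q)) | <>(~r | p)):
1. ~((((p | r) -> ~q) -> []<>((p | r) -> ~q)) | <>(~r | p)), 0
2. ~(((p | r) -> ~q) -> []<>((p | r) -> ~q)), 0   [~|-rule on 1]
3. ~<>(~r | p), 0   [~|-rule on 1]
4. (p | r) -> ~q, 0   [~->-rule on 2]
5. ~[]<>((p | r) -> ~q), 0   [~->-rule on 2]
6. ~(~r | p), 0   [~<>-rule on 3 via 0R0]
7. r, 0   [~|-rule on 6]
8. ~p, 0   [~|-rule on 6]
9. ~q, 0   [->-rule on 4 (branches; this branch)]
10. ~<>((p | r) -> ~q), 1   [~[]-rule on 5: fresh world 1, 0R1]
11. ~(~r | p), 1   [~<>-rule on 3 via 0R1]
12. r, 1   [~|-rule on 11]
13. ~p, 1   [~|-rule on 11]
14. ~((p | r) -> ~q), 0   [~<>-rule on 10 via 1R0]
15. p | r, 0   [~->-rule on 14]
16. q, 0   [~->-rule on 14]
Accessibility: 0R0, 0R1, 1R0, 1R1
Branch closes: q and ~q both at 0.
Every branch closes (one shown): valid in S5.
S4-tableau for the negation ~((((p | r) -> ~q) -> []<>((p | r) -> ~q)) | <>(~r | p)):
1. ~((((p | r) -> ~q) -> []<>((p | r) -> ~q)) | <>(~r | p)), 0
2. ~(((p | r) -> ~q) -> []<>((p | r) -> ~q)), 0   [~|-rule on 1]
3. ~<>(~r | p), 0   [~|-rule on 1]
4. (p | r) -> ~q, 0   [~->-rule on 2]
5. ~[]<>((p | r) -> ~q), 0   [~->-rule on 2]
6. ~(~r | p), 0   [~<>-rule on 3 via 0R0]
7. r, 0   [~|-rule on 6]
8. ~p, 0   [~|-rule on 6]
9. ~q, 0   [->-rule on 4 (branches; this branch)]
10. ~<>((p | r) -> ~q), 1   [~[]-rule on 5: fresh world 1, 0R1]
11. ~(~r | p), 1   [~<>-rule on 3 via 0R1]
12. r, 1   [~|-rule on 11]
13. ~p, 1   [~|-rule on 11]
14. ~((p | r) -> ~q), 1   [~<>-rule on 10 via 1R1]
15. p | r, 1   [~->-rule on 14]
16. q, 1   [~->-rule on 14]
Accessibility: 0R0, 0R1, 1R1
Complete open branch: countermodel on an S4-frame, so not valid in S4, nor in K, T (the same frame is also a K-frame and a T-frame).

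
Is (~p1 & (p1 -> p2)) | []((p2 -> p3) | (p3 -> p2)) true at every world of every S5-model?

Tableau for the negation ~((~p1 & (p1 -> p2)) | []((p2 -> p3) | (p3 -> p2))):
1. ~((~p1 & (p1 -> p2)) | []((p2 -> p3) | (p3 -> p2))), 0
2. ~(~p1 & (p1 -> p2)), 0
3. ~[]((p2 -> p3) | (p3 -> p2)), 0
4. ~(p1 -> p2), 0
5. p1, 0
6. ~p2, 0
7. ~((p2 -> p3) | (p3 -> p2)), 1
8. ~(p2 -> p3), 1
9. ~(p3 -> p2), 1
10. p2, 1
11. ~p3, 1
12. p3, 1
13. ~p2, 1
Accessibility: 0R0, 0R1, 1R0, 1R1
Branch closes: p3 and ~p3 both at 1.
Every branch of the negation's tableau closes; the branch above is one of them.

Valid in S5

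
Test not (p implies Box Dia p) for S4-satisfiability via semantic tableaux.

1. not (p implies Box Dia p), u
2. p, u
3. not Box Dia p, u
4. not Dia p, v
5. not p, v
Accessibility: uRu, uRv, vRv

Satisfiable (open branch found)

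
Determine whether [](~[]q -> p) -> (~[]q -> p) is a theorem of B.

Valid

Tableau for the negation ~([](~[]q -> p) -> (~[]q -> p)):
1. ~([](~[]q -> p) -> (~[]q -> p)), 0
2. [](~[]q -> p), 0
3. ~(~[]q -> p), 0
4. ~[]q, 0
5. ~p, 0
6. ~[]q -> p, 0
7. []q, 0
8. q, 0
9. ~q, 1
10. ~[]q -> p, 1
11. q, 1
Accessibility: 0R0, 0R1, 1R0, 1R1
Branch closes: q and ~q both at 1.
All branches of the negation close; one closing branch shown above.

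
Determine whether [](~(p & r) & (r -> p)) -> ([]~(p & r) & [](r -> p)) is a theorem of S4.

Tableau for the negation ~([](~(p & r) & (r -> p)) -> ([]~(p & r) & [](r -> p))):
1. ~([](~(p & r) & (r -> p)) -> ([]~(p & r) & [](r -> p))), 0
2. [](~(p & r) & (r -> p)), 0
3. ~([]~(p & r) & [](r -> p)), 0
4. ~(p & r) & (r -> p), 0
5. ~(p & r), 0
6. r -> p, 0
7. ~[](r -> p), 0
8. ~r, 0
9. p, 0
10. ~(r -> p), 1
11. r, 1
12. ~p, 1
13. ~(p & r) & (r -> p), 1
14. ~(p & r), 1
15. r -> p, 1
16. p, 1
Accessibility: 0R0, 0R1, 1R1
Branch closes: p and ~p both at 1.
Every branch of the negation's tableau closes; the branch above is one of them.

Valid in S4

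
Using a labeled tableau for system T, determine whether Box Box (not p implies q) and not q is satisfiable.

Yes, satisfiable

1. Box Box (not p implies q) and not q, w0
2. Box Box (not p implies q), w0
3. not q, w0
4. Box (not p implies q), w0
5. not p implies q, w0
6. p, w0
Accessibility: w0Rw0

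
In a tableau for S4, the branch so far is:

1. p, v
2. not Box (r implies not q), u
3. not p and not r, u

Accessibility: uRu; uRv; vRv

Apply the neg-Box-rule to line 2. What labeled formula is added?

a fresh world w with uRw, and not (r implies not q) at w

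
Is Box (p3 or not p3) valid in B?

Valid

Tableau for the negation not Box (p3 or not p3):
1. not Box (p3 or not p3), 0
2. not (p3 or not p3), 1   [neg-Box-rule on 1: fresh world 1, 0R1]
3. not p3, 1   [neg-or-rule on 2]
4. p3, 1   [neg-or-rule on 2]
Accessibility: 0R0, 0R1, 1R0, 1R1
Branch closes: p3 and not p3 both at 1.
All branches of the negation close; one closing branch shown above.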